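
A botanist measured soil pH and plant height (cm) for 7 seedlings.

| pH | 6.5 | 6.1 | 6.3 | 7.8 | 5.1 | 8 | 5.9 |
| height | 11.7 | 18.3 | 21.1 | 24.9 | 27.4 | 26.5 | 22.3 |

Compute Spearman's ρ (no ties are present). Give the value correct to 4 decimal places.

-0.0714

Rank pH: 5, 3, 4, 6, 1, 7, 2
Rank height: 1, 2, 3, 5, 7, 6, 4
d = rank(pH) − rank(height): 4, 1, 1, 1, -6, 1, -2; Σd² = 60
ρ = 1 − 6Σd² / [n(n²−1)] = 1 − 6×60 / (7×48) = 1 − 360/336 ≈ -0.0714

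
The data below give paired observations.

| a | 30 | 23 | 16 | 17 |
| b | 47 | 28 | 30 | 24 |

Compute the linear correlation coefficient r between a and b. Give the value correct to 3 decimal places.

0.858

n = 4, Σa = 86, Σb = 129, Σa² = 1974, Σb² = 4469, Σab = 2942
nΣab − ΣaΣb = 11768 − 11094 = 674
nΣa² − (Σa)² = 7896 − 7396 = 500; nΣb² − (Σb)² = 17876 − 16641 = 1235
r = 674 / √(500 × 1235) = 674 / 785.8117 ≈ 0.858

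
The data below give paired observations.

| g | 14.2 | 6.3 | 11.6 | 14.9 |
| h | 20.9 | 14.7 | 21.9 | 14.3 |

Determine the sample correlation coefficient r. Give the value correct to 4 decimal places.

0.2740

n = 4, Σg = 47, Σh = 71.8, Σg² = 597.9, Σh² = 1337, Σgh = 856.5
nΣgh − ΣgΣh = 3426 − 3374.6 = 51.4
nΣg² − (Σg)² = 2391.6 − 2209 = 182.6; nΣh² − (Σh)² = 5348 − 5155.24 = 192.76
r = 51.4 / √(182.6 × 192.76) = 51.4 / 187.6112 ≈ 0.2740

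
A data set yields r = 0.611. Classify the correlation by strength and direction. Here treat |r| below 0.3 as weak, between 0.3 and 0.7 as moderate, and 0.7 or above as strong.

r = 0.611 > 0 so the relationship is positive.
|r| = 0.611, which falls in the moderate range.

moderate positive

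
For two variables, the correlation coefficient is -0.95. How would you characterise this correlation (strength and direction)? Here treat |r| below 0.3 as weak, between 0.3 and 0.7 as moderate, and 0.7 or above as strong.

strong negative

r = -0.95 < 0 so the relationship is negative.
|r| = 0.95, which falls in the strong range.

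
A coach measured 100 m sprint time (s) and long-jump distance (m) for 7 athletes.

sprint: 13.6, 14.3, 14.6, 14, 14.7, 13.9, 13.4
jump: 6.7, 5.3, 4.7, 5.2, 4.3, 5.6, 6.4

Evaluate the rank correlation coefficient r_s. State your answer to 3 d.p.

Rank sprint: 2, 5, 6, 4, 7, 3, 1
Rank jump: 7, 4, 2, 3, 1, 5, 6
d = rank(sprint) − rank(jump): -5, 1, 4, 1, 6, -2, -5; Σd² = 108
ρ = 1 − 6Σd² / [n(n²−1)] = 1 − 6×108 / (7×48) = 1 − 648/336 ≈ -0.929

-0.929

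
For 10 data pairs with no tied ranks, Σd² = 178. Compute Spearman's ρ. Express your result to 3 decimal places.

ρ = 1 − 6Σd² / [n(n²−1)] = 1 − 6×178 / (10×99)
  = 1 − 1068/990 = 1 − 1.0788 ≈ -0.079

-0.079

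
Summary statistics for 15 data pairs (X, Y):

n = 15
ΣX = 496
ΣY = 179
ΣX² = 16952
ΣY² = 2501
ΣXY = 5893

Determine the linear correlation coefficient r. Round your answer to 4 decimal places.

-0.0578

r = (nΣXY − ΣXΣY) / √[(nΣX² − (ΣX)²)(nΣY² − (ΣY)²)]
Numerator: 15×5893 − 496×179 = -389
Denominator: √[(254280 − 246016)(37515 − 32041)] = √[8264 × 5474] = 6725.8558
r = -389 / 6725.8558 ≈ -0.0578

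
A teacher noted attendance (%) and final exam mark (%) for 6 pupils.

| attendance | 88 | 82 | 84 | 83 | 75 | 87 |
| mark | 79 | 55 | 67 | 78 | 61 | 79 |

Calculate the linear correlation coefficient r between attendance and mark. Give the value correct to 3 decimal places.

n = 6, Σx = 499, Σy = 419, Σx² = 41607, Σy² = 29801, Σxy = 35012
nΣxy − ΣxΣy = 210072 − 209081 = 991
nΣx² − (Σx)² = 249642 − 249001 = 641; nΣy² − (Σy)² = 178806 − 175561 = 3245
r = 991 / √(641 × 3245) = 991 / 1442.2361 ≈ 0.687

0.687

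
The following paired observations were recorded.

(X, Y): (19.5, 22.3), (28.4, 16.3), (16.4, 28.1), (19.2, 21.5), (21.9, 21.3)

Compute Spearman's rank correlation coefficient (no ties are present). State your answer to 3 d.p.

-0.900

Rank X: 3, 5, 1, 2, 4
Rank Y: 4, 1, 5, 3, 2
d = rank(X) − rank(Y): -1, 4, -4, -1, 2; Σd² = 38
ρ = 1 − 6Σd² / [n(n²−1)] = 1 − 6×38 / (5×24) = 1 − 228/120 ≈ -0.900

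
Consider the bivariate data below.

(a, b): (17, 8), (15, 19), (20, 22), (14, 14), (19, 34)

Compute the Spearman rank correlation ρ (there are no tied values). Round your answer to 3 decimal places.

Rank a: 3, 2, 5, 1, 4
Rank b: 1, 3, 4, 2, 5
d = rank(a) − rank(b): 2, -1, 1, -1, -1; Σd² = 8
ρ = 1 − 6Σd² / [n(n²−1)] = 1 − 6×8 / (5×24) = 1 − 48/120 ≈ 0.600

0.600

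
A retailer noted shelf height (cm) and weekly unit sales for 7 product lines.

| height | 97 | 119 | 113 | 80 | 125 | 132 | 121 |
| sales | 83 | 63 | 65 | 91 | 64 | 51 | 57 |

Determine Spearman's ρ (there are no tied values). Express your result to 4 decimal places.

-0.8929

Rank height: 2, 4, 3, 1, 6, 7, 5
Rank sales: 6, 3, 5, 7, 4, 1, 2
d = rank(height) − rank(sales): -4, 1, -2, -6, 2, 6, 3; Σd² = 106
ρ = 1 − 6Σd² / [n(n²−1)] = 1 − 6×106 / (7×48) = 1 − 636/336 ≈ -0.8929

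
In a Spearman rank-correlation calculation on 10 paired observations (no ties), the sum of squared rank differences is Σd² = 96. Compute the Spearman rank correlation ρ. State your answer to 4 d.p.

0.4182

ρ = 1 − 6Σd² / [n(n²−1)] = 1 − 6×96 / (10×99)
  = 1 − 576/990 = 1 − 0.58182 ≈ 0.4182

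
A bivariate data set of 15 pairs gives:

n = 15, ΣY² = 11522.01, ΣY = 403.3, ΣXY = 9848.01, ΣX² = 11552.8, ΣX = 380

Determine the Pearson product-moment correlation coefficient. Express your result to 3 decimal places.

-0.323

r = (nΣXY − ΣXΣY) / √[(nΣX² − (ΣX)²)(nΣY² − (ΣY)²)]
Numerator: 15×9848.01 − 380×403.3 = -5533.85
Denominator: √[(173292 − 144400)(172830.15 − 162650.89)] = √[28892 × 10179.26] = 17149.3201
r = -5533.85 / 17149.3201 ≈ -0.323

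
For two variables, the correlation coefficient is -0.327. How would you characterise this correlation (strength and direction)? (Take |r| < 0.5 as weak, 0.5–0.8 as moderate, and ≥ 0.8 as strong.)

weak negative

r = -0.327 < 0 so the relationship is negative.
|r| = 0.327, which falls in the weak range.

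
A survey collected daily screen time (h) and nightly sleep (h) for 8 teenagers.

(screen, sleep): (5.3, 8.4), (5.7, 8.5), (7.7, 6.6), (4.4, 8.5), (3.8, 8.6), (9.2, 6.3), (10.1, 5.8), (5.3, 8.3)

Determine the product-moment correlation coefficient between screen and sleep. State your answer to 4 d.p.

-0.9681

n = 8, Σx = 51.5, Σy = 61, Σx² = 368.41, Σy² = 474.8, Σxy = 374.4
nΣxy − ΣxΣy = 2995.2 − 3141.5 = -146.3
nΣx² − (Σx)² = 2947.28 − 2652.25 = 295.03; nΣy² − (Σy)² = 3798.4 − 3721 = 77.4
r = -146.3 / √(295.03 × 77.4) = -146.3 / 151.1136 ≈ -0.9681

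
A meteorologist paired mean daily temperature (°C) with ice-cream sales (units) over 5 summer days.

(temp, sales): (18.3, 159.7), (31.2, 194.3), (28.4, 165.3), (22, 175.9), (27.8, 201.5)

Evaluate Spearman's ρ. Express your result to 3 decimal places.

Rank temp: 1, 5, 4, 2, 3
Rank sales: 1, 4, 2, 3, 5
d = rank(temp) − rank(sales): 0, 1, 2, -1, -2; Σd² = 10
ρ = 1 − 6Σd² / [n(n²−1)] = 1 − 6×10 / (5×24) = 1 − 60/120 ≈ 0.500

0.500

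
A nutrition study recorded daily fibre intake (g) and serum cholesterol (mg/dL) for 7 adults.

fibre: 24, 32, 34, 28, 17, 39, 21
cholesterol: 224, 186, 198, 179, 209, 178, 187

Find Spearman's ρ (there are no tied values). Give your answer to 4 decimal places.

Rank fibre: 3, 5, 6, 4, 1, 7, 2
Rank cholesterol: 7, 3, 5, 2, 6, 1, 4
d = rank(fibre) − rank(cholesterol): -4, 2, 1, 2, -5, 6, -2; Σd² = 90
ρ = 1 − 6Σd² / [n(n²−1)] = 1 − 6×90 / (7×48) = 1 − 540/336 ≈ -0.6071

-0.6071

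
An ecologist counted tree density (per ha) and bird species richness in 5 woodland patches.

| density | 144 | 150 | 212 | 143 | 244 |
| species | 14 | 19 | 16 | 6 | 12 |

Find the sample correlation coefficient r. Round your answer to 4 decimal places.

n = 5, Σx = 893, Σy = 67, Σx² = 168165, Σy² = 993, Σxy = 12044
nΣxy − ΣxΣy = 60220 − 59831 = 389
nΣx² − (Σx)² = 840825 − 797449 = 43376; nΣy² − (Σy)² = 4965 − 4489 = 476
r = 389 / √(43376 × 476) = 389 / 4543.8944 ≈ 0.0856

0.0856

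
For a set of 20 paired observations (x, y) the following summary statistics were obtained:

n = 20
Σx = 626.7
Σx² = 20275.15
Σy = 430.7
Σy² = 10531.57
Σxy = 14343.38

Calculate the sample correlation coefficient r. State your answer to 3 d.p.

0.947

r = (nΣxy − ΣxΣy) / √[(nΣx² − (Σx)²)(nΣy² − (Σy)²)]
Numerator: 20×14343.38 − 626.7×430.7 = 16947.91
Denominator: √[(405503 − 392752.89)(210631.4 − 185502.49)] = √[12750.11 × 25128.91] = 17899.6192
r = 16947.91 / 17899.6192 ≈ 0.947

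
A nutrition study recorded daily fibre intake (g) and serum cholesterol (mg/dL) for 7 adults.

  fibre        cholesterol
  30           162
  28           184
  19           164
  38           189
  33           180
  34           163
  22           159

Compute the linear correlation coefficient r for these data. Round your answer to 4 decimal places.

n = 7, Σx = 204, Σy = 1201, Σx² = 6218, Σy² = 206967, Σxy = 35290
nΣxy − ΣxΣy = 247030 − 245004 = 2026
nΣx² − (Σx)² = 43526 − 41616 = 1910; nΣy² − (Σy)² = 1448769 − 1442401 = 6368
r = 2026 / √(1910 × 6368) = 2026 / 3487.5321 ≈ 0.5809

0.5809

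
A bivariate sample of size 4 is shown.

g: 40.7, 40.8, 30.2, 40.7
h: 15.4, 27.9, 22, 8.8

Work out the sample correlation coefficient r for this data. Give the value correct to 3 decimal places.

-0.273

n = 4, Σg = 152.4, Σh = 74.1, Σg² = 5889.66, Σh² = 1577.01, Σgh = 2787.66
nΣgh − ΣgΣh = 11150.64 − 11292.84 = -142.2
nΣg² − (Σg)² = 23558.64 − 23225.76 = 332.88; nΣh² − (Σh)² = 6308.04 − 5490.81 = 817.23
r = -142.2 / √(332.88 × 817.23) = -142.2 / 521.5741 ≈ -0.273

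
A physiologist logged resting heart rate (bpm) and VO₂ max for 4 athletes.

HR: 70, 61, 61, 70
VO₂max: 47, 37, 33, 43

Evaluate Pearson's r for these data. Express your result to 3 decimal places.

0.928

n = 4, Σx = 262, Σy = 160, Σx² = 17242, Σy² = 6516, Σxy = 10570
nΣxy − ΣxΣy = 42280 − 41920 = 360
nΣx² − (Σx)² = 68968 − 68644 = 324; nΣy² − (Σy)² = 26064 − 25600 = 464
r = 360 / √(324 × 464) = 360 / 387.7319 ≈ 0.928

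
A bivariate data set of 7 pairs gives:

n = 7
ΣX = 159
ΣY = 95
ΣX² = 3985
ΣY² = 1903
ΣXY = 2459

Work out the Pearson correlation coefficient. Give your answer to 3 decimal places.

r = (nΣXY − ΣXΣY) / √[(nΣX² − (ΣX)²)(nΣY² − (ΣY)²)]
Numerator: 7×2459 − 159×95 = 2108
Denominator: √[(27895 − 25281)(13321 − 9025)] = √[2614 × 4296] = 3351.0810
r = 2108 / 3351.0810 ≈ 0.629

0.629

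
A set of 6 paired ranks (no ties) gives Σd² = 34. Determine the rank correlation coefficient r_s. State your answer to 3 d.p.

0.029

ρ = 1 − 6Σd² / [n(n²−1)] = 1 − 6×34 / (6×35)
  = 1 − 204/210 = 1 − 0.9714 ≈ 0.029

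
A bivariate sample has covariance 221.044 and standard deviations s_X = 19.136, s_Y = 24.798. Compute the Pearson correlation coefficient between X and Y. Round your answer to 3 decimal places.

0.466

r = Cov(X,Y) / (s_X · s_Y) = 221.044 / (19.136 × 24.798)
  = 221.044 / 474.5345 ≈ 0.466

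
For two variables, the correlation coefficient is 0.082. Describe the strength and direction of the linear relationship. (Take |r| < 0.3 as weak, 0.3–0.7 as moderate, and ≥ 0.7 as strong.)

r = 0.082 > 0 so the relationship is positive.
|r| = 0.082, which falls in the weak range.

weak positive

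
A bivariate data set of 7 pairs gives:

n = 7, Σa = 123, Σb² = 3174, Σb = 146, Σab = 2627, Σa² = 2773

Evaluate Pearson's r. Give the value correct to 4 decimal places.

r = (nΣab − ΣaΣb) / √[(nΣa² − (Σa)²)(nΣb² − (Σb)²)]
Numerator: 7×2627 − 123×146 = 431
Denominator: √[(19411 − 15129)(22218 − 21316)] = √[4282 × 902] = 1965.2898
r = 431 / 1965.2898 ≈ 0.2193

0.2193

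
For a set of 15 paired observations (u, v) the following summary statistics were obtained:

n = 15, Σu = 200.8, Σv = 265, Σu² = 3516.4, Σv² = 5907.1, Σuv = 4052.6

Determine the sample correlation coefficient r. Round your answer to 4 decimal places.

0.5014

r = (nΣuv − ΣuΣv) / √[(nΣu² − (Σu)²)(nΣv² − (Σv)²)]
Numerator: 15×4052.6 − 200.8×265 = 7577
Denominator: √[(52746 − 40320.64)(88606.5 − 70225)] = √[12425.36 × 18381.5] = 15112.8010
r = 7577 / 15112.8010 ≈ 0.5014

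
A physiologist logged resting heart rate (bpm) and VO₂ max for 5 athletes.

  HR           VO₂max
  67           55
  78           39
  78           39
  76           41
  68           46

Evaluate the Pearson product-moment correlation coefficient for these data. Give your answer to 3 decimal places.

-0.912

n = 5, Σx = 367, Σy = 220, Σx² = 27057, Σy² = 9864, Σxy = 16013
nΣxy − ΣxΣy = 80065 − 80740 = -675
nΣx² − (Σx)² = 135285 − 134689 = 596; nΣy² − (Σy)² = 49320 − 48400 = 920
r = -675 / √(596 × 920) = -675 / 740.4863 ≈ -0.912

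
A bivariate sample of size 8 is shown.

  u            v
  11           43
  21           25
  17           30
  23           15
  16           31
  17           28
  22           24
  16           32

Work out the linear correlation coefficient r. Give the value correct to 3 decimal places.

-0.955

n = 8, Σu = 143, Σv = 228, Σu² = 2665, Σv² = 6944, Σuv = 3865
nΣuv − ΣuΣv = 30920 − 32604 = -1684
nΣu² − (Σu)² = 21320 − 20449 = 871; nΣv² − (Σv)² = 55552 − 51984 = 3568
r = -1684 / √(871 × 3568) = -1684 / 1762.8749 ≈ -0.955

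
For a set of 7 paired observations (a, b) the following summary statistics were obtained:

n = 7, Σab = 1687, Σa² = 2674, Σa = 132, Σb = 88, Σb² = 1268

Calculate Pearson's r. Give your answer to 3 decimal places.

0.159

r = (nΣab − ΣaΣb) / √[(nΣa² − (Σa)²)(nΣb² − (Σb)²)]
Numerator: 7×1687 − 132×88 = 193
Denominator: √[(18718 − 17424)(8876 − 7744)] = √[1294 × 1132] = 1210.2925
r = 193 / 1210.2925 ≈ 0.159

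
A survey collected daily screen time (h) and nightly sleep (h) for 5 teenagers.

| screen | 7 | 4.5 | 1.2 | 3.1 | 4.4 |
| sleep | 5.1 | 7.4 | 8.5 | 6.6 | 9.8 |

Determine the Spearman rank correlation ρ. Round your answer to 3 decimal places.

-0.500

Rank screen: 5, 4, 1, 2, 3
Rank sleep: 1, 3, 4, 2, 5
d = rank(screen) − rank(sleep): 4, 1, -3, 0, -2; Σd² = 30
ρ = 1 − 6Σd² / [n(n²−1)] = 1 − 6×30 / (5×24) = 1 − 180/120 ≈ -0.500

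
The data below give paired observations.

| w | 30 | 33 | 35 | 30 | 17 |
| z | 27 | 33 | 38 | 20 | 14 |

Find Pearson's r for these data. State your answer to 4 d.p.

n = 5, Σw = 145, Σz = 132, Σw² = 4403, Σz² = 3858, Σwz = 4067
nΣwz − ΣwΣz = 20335 − 19140 = 1195
nΣw² − (Σw)² = 22015 − 21025 = 990; nΣz² − (Σz)² = 19290 − 17424 = 1866
r = 1195 / √(990 × 1866) = 1195 / 1359.1689 ≈ 0.8792

0.8792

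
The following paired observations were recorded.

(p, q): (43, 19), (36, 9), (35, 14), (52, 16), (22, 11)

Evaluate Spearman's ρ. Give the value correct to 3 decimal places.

0.600

Rank p: 4, 3, 2, 5, 1
Rank q: 5, 1, 3, 4, 2
d = rank(p) − rank(q): -1, 2, -1, 1, -1; Σd² = 8
ρ = 1 − 6Σd² / [n(n²−1)] = 1 − 6×8 / (5×24) = 1 − 48/120 ≈ 0.600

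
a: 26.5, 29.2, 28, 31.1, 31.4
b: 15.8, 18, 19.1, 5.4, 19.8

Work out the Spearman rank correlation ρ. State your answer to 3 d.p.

Rank a: 1, 3, 2, 4, 5
Rank b: 2, 3, 4, 1, 5
d = rank(a) − rank(b): -1, 0, -2, 3, 0; Σd² = 14
ρ = 1 − 6Σd² / [n(n²−1)] = 1 − 6×14 / (5×24) = 1 − 84/120 ≈ 0.300

0.300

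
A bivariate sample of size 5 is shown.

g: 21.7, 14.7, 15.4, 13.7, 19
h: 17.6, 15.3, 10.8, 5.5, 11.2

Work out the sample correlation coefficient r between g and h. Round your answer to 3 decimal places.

0.651

n = 5, Σg = 84.5, Σh = 60.4, Σg² = 1472.83, Σh² = 816.18, Σgh = 1061.3
nΣgh − ΣgΣh = 5306.5 − 5103.8 = 202.7
nΣg² − (Σg)² = 7364.15 − 7140.25 = 223.9; nΣh² − (Σh)² = 4080.9 − 3648.16 = 432.74
r = 202.7 / √(223.9 × 432.74) = 202.7 / 311.2724 ≈ 0.651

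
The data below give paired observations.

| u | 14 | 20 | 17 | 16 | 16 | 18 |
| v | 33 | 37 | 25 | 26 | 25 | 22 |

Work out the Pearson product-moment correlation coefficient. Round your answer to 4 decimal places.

n = 6, Σu = 101, Σv = 168, Σu² = 1721, Σv² = 4868, Σuv = 2839
nΣuv − ΣuΣv = 17034 − 16968 = 66
nΣu² − (Σu)² = 10326 − 10201 = 125; nΣv² − (Σv)² = 29208 − 28224 = 984
r = 66 / √(125 × 984) = 66 / 350.7136 ≈ 0.1882

0.1882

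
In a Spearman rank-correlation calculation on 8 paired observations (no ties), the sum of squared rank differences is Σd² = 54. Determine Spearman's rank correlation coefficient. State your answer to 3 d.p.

ρ = 1 − 6Σd² / [n(n²−1)] = 1 − 6×54 / (8×63)
  = 1 − 324/504 = 1 − 0.6429 ≈ 0.357

0.357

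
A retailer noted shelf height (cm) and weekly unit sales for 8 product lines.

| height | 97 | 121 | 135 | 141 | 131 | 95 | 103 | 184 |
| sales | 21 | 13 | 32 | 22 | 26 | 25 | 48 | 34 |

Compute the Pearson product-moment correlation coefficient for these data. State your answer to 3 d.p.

n = 8, Σx = 1007, Σy = 221, Σx² = 132807, Σy² = 6879, Σxy = 28013
nΣxy − ΣxΣy = 224104 − 222547 = 1557
nΣx² − (Σx)² = 1062456 − 1014049 = 48407; nΣy² − (Σy)² = 55032 − 48841 = 6191
r = 1557 / √(48407 × 6191) = 1557 / 17311.4915 ≈ 0.090

0.090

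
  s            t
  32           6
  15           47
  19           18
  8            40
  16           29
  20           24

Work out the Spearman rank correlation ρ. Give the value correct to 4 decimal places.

Rank s: 6, 2, 4, 1, 3, 5
Rank t: 1, 6, 2, 5, 4, 3
d = rank(s) − rank(t): 5, -4, 2, -4, -1, 2; Σd² = 66
ρ = 1 − 6Σd² / [n(n²−1)] = 1 − 6×66 / (6×35) = 1 − 396/210 ≈ -0.8857

-0.8857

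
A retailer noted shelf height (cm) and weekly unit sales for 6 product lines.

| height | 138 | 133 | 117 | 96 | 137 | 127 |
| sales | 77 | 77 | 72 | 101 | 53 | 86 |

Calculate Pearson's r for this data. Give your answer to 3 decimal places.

-0.728

n = 6, Σx = 748, Σy = 466, Σx² = 94536, Σy² = 37448, Σxy = 57170
nΣxy − ΣxΣy = 343020 − 348568 = -5548
nΣx² − (Σx)² = 567216 − 559504 = 7712; nΣy² − (Σy)² = 224688 − 217156 = 7532
r = -5548 / √(7712 × 7532) = -5548 / 7621.4686 ≈ -0.728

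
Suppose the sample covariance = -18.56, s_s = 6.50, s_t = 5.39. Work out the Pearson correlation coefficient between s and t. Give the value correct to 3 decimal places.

r = Cov(s,t) / (s_s · s_t) = -18.56 / (6.50 × 5.39)
  = -18.56 / 35.0350 ≈ -0.530

-0.530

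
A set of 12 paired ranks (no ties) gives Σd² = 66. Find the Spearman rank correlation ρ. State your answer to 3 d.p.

ρ = 1 − 6Σd² / [n(n²−1)] = 1 − 6×66 / (12×143)
  = 1 − 396/1716 = 1 − 0.2308 ≈ 0.769

0.769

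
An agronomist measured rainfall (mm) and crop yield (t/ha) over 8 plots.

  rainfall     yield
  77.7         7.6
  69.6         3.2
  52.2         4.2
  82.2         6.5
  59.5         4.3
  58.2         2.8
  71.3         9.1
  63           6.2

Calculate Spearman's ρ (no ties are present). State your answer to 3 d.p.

Rank rainfall: 7, 5, 1, 8, 3, 2, 6, 4
Rank yield: 7, 2, 3, 6, 4, 1, 8, 5
d = rank(rainfall) − rank(yield): 0, 3, -2, 2, -1, 1, -2, -1; Σd² = 24
ρ = 1 − 6Σd² / [n(n²−1)] = 1 − 6×24 / (8×63) = 1 − 144/504 ≈ 0.714

0.714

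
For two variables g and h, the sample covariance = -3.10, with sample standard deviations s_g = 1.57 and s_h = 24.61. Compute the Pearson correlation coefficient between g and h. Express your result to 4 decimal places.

r = Cov(g,h) / (s_g · s_h) = -3.10 / (1.57 × 24.61)
  = -3.10 / 38.6377 ≈ -0.0802

-0.0802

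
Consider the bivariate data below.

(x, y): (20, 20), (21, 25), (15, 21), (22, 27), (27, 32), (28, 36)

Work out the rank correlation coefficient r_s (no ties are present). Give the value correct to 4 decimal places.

0.9429

Rank x: 2, 3, 1, 4, 5, 6
Rank y: 1, 3, 2, 4, 5, 6
d = rank(x) − rank(y): 1, 0, -1, 0, 0, 0; Σd² = 2
ρ = 1 − 6Σd² / [n(n²−1)] = 1 − 6×2 / (6×35) = 1 − 12/210 ≈ 0.9429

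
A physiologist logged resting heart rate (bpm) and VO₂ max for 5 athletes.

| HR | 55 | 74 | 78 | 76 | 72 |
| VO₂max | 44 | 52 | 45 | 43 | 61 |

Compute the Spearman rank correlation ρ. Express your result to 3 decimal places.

-0.200

Rank HR: 1, 3, 5, 4, 2
Rank VO₂max: 2, 4, 3, 1, 5
d = rank(HR) − rank(VO₂max): -1, -1, 2, 3, -3; Σd² = 24
ρ = 1 − 6Σd² / [n(n²−1)] = 1 − 6×24 / (5×24) = 1 − 144/120 ≈ -0.200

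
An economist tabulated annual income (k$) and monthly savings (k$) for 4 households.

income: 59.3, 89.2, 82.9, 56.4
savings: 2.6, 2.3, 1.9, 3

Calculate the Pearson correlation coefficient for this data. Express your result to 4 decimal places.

-0.8259

n = 4, Σx = 287.8, Σy = 9.8, Σx² = 21526.5, Σy² = 24.66, Σxy = 686.05
nΣxy − ΣxΣy = 2744.2 − 2820.44 = -76.24
nΣx² − (Σx)² = 86106 − 82828.84 = 3277.16; nΣy² − (Σy)² = 98.64 − 96.04 = 2.6
r = -76.24 / √(3277.16 × 2.6) = -76.24 / 92.3072 ≈ -0.8259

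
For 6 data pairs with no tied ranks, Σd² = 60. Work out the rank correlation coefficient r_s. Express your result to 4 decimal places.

-0.7143

ρ = 1 − 6Σd² / [n(n²−1)] = 1 − 6×60 / (6×35)
  = 1 − 360/210 = 1 − 1.71429 ≈ -0.7143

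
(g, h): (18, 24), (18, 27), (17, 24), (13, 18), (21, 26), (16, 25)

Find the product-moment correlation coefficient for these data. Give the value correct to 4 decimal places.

0.8147

n = 6, Σg = 103, Σh = 144, Σg² = 1803, Σh² = 3506, Σgh = 2506
nΣgh − ΣgΣh = 15036 − 14832 = 204
nΣg² − (Σg)² = 10818 − 10609 = 209; nΣh² − (Σh)² = 21036 − 20736 = 300
r = 204 / √(209 × 300) = 204 / 250.3997 ≈ 0.8147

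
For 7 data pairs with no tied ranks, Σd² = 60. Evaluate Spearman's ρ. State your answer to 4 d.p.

ρ = 1 − 6Σd² / [n(n²−1)] = 1 − 6×60 / (7×48)
  = 1 − 360/336 = 1 − 1.07143 ≈ -0.0714

-0.0714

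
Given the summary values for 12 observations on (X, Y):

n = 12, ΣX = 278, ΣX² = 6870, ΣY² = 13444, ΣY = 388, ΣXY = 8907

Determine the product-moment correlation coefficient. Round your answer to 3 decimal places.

-0.131

r = (nΣXY − ΣXΣY) / √[(nΣX² − (ΣX)²)(nΣY² − (ΣY)²)]
Numerator: 12×8907 − 278×388 = -980
Denominator: √[(82440 − 77284)(161328 − 150544)] = √[5156 × 10784] = 7456.6952
r = -980 / 7456.6952 ≈ -0.131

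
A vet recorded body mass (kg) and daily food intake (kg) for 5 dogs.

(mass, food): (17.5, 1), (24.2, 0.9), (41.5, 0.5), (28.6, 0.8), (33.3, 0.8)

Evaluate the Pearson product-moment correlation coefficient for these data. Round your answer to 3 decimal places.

n = 5, Σx = 145.1, Σy = 4, Σx² = 4540.99, Σy² = 3.34, Σxy = 109.55
nΣxy − ΣxΣy = 547.75 − 580.4 = -32.65
nΣx² − (Σx)² = 22704.95 − 21054.01 = 1650.94; nΣy² − (Σy)² = 16.7 − 16 = 0.7
r = -32.65 / √(1650.94 × 0.7) = -32.65 / 33.9950 ≈ -0.960

-0.960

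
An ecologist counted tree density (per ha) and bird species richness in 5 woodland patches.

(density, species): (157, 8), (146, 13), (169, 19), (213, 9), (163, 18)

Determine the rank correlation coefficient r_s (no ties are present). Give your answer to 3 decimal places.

0.200

Rank density: 2, 1, 4, 5, 3
Rank species: 1, 3, 5, 2, 4
d = rank(density) − rank(species): 1, -2, -1, 3, -1; Σd² = 16
ρ = 1 − 6Σd² / [n(n²−1)] = 1 − 6×16 / (5×24) = 1 − 96/120 ≈ 0.200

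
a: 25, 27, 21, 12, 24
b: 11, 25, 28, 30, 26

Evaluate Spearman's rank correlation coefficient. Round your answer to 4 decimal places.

-0.9000

Rank a: 4, 5, 2, 1, 3
Rank b: 1, 2, 4, 5, 3
d = rank(a) − rank(b): 3, 3, -2, -4, 0; Σd² = 38
ρ = 1 − 6Σd² / [n(n²−1)] = 1 − 6×38 / (5×24) = 1 − 228/120 ≈ -0.9000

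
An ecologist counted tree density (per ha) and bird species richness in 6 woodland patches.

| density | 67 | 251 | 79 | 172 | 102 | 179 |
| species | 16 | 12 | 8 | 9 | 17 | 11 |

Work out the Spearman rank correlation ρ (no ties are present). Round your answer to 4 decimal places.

Rank density: 1, 6, 2, 4, 3, 5
Rank species: 5, 4, 1, 2, 6, 3
d = rank(density) − rank(species): -4, 2, 1, 2, -3, 2; Σd² = 38
ρ = 1 − 6Σd² / [n(n²−1)] = 1 − 6×38 / (6×35) = 1 − 228/210 ≈ -0.0857

-0.0857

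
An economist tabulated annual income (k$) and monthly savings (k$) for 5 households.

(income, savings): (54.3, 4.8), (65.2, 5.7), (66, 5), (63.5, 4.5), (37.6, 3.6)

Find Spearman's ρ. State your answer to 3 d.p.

0.800

Rank income: 2, 4, 5, 3, 1
Rank savings: 3, 5, 4, 2, 1
d = rank(income) − rank(savings): -1, -1, 1, 1, 0; Σd² = 4
ρ = 1 − 6Σd² / [n(n²−1)] = 1 − 6×4 / (5×24) = 1 − 24/120 ≈ 0.800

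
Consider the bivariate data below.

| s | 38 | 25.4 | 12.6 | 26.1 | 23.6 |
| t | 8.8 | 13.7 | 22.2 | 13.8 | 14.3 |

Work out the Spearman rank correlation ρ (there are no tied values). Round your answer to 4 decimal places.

-0.9000

Rank s: 5, 3, 1, 4, 2
Rank t: 1, 2, 5, 3, 4
d = rank(s) − rank(t): 4, 1, -4, 1, -2; Σd² = 38
ρ = 1 − 6Σd² / [n(n²−1)] = 1 − 6×38 / (5×24) = 1 − 228/120 ≈ -0.9000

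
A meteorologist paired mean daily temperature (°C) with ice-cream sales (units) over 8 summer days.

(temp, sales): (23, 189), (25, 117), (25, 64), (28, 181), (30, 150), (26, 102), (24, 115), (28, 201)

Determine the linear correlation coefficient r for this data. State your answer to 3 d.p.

n = 8, Σx = 209, Σy = 1119, Σx² = 5499, Σy² = 172797, Σxy = 29480
nΣxy − ΣxΣy = 235840 − 233871 = 1969
nΣx² − (Σx)² = 43992 − 43681 = 311; nΣy² − (Σy)² = 1382376 − 1252161 = 130215
r = 1969 / √(311 × 130215) = 1969 / 6363.7147 ≈ 0.309

0.309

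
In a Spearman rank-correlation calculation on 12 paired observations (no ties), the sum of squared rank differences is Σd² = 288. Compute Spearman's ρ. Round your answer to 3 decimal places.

ρ = 1 − 6Σd² / [n(n²−1)] = 1 − 6×288 / (12×143)
  = 1 − 1728/1716 = 1 − 1.0070 ≈ -0.007

-0.007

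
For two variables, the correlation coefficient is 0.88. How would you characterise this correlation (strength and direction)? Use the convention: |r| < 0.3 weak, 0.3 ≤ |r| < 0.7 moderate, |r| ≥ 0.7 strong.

r = 0.88 > 0 so the relationship is positive.
|r| = 0.88, which falls in the strong range.

strong positive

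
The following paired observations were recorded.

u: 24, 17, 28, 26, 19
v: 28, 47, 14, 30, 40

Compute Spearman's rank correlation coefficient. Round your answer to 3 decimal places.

-0.900

Rank u: 3, 1, 5, 4, 2
Rank v: 2, 5, 1, 3, 4
d = rank(u) − rank(v): 1, -4, 4, 1, -2; Σd² = 38
ρ = 1 − 6Σd² / [n(n²−1)] = 1 − 6×38 / (5×24) = 1 − 228/120 ≈ -0.900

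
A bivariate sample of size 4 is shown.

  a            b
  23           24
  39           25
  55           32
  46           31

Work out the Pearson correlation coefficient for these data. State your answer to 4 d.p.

0.8995

n = 4, Σa = 163, Σb = 112, Σa² = 7191, Σb² = 3186, Σab = 4713
nΣab − ΣaΣb = 18852 − 18256 = 596
nΣa² − (Σa)² = 28764 − 26569 = 2195; nΣb² − (Σb)² = 12744 − 12544 = 200
r = 596 / √(2195 × 200) = 596 / 662.5708 ≈ 0.8995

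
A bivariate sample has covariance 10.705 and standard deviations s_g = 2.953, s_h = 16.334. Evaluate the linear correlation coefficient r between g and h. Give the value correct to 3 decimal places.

0.222

r = Cov(g,h) / (s_g · s_h) = 10.705 / (2.953 × 16.334)
  = 10.705 / 48.2343 ≈ 0.222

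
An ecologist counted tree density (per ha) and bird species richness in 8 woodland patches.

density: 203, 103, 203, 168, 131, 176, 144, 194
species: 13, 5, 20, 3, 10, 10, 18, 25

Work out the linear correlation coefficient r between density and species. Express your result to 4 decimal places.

0.5413

n = 8, Σx = 1322, Σy = 104, Σx² = 227760, Σy² = 1752, Σxy = 18230
nΣxy − ΣxΣy = 145840 − 137488 = 8352
nΣx² − (Σx)² = 1822080 − 1747684 = 74396; nΣy² − (Σy)² = 14016 − 10816 = 3200
r = 8352 / √(74396 × 3200) = 8352 / 15429.4264 ≈ 0.5413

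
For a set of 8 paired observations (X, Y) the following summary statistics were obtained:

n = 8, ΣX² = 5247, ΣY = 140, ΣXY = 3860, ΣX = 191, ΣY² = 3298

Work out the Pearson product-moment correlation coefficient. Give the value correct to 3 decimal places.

r = (nΣXY − ΣXΣY) / √[(nΣX² − (ΣX)²)(nΣY² − (ΣY)²)]
Numerator: 8×3860 − 191×140 = 4140
Denominator: √[(41976 − 36481)(26384 − 19600)] = √[5495 × 6784] = 6105.5778
r = 4140 / 6105.5778 ≈ 0.678

0.678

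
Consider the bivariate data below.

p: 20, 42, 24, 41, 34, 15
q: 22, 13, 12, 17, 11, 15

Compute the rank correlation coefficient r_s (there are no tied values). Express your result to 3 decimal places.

Rank p: 2, 6, 3, 5, 4, 1
Rank q: 6, 3, 2, 5, 1, 4
d = rank(p) − rank(q): -4, 3, 1, 0, 3, -3; Σd² = 44
ρ = 1 − 6Σd² / [n(n²−1)] = 1 − 6×44 / (6×35) = 1 − 264/210 ≈ -0.257

-0.257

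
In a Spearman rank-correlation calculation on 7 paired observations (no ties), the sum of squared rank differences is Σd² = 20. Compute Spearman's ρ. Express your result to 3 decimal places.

ρ = 1 − 6Σd² / [n(n²−1)] = 1 − 6×20 / (7×48)
  = 1 − 120/336 = 1 − 0.3571 ≈ 0.643

0.643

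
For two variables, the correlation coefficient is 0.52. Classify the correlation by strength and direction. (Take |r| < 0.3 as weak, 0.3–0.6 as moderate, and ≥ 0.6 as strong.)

moderate positive

r = 0.52 > 0 so the relationship is positive.
|r| = 0.52, which falls in the moderate range.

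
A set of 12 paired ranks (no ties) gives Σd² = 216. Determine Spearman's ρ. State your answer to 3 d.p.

0.245

ρ = 1 − 6Σd² / [n(n²−1)] = 1 − 6×216 / (12×143)
  = 1 − 1296/1716 = 1 − 0.7552 ≈ 0.245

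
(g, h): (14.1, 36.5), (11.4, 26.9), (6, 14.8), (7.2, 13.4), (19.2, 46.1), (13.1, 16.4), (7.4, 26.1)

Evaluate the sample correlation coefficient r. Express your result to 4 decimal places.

0.8159

n = 7, Σg = 78.4, Σh = 180.2, Σg² = 1011.62, Σh² = 5529.84, Σgh = 2299.69
nΣgh − ΣgΣh = 16097.83 − 14127.68 = 1970.15
nΣg² − (Σg)² = 7081.34 − 6146.56 = 934.78; nΣh² − (Σh)² = 38708.88 − 32472.04 = 6236.84
r = 1970.15 / √(934.78 × 6236.84) = 1970.15 / 2414.5545 ≈ 0.8159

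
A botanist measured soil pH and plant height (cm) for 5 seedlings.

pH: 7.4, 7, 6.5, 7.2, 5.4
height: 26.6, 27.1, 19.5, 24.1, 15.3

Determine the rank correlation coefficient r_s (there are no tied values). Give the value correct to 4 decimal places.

Rank pH: 5, 3, 2, 4, 1
Rank height: 4, 5, 2, 3, 1
d = rank(pH) − rank(height): 1, -2, 0, 1, 0; Σd² = 6
ρ = 1 − 6Σd² / [n(n²−1)] = 1 − 6×6 / (5×24) = 1 − 36/120 ≈ 0.7000

0.7000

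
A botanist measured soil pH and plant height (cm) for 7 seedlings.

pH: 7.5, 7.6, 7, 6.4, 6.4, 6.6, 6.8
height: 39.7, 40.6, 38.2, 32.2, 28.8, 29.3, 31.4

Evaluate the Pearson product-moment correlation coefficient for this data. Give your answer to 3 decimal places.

0.915

n = 7, Σx = 48.3, Σy = 240.2, Σx² = 334.73, Σy² = 8394.42, Σxy = 1671.01
nΣxy − ΣxΣy = 11697.07 − 11601.66 = 95.41
nΣx² − (Σx)² = 2343.11 − 2332.89 = 10.22; nΣy² − (Σy)² = 58760.94 − 57696.04 = 1064.9
r = 95.41 / √(10.22 × 1064.9) = 95.41 / 104.3230 ≈ 0.915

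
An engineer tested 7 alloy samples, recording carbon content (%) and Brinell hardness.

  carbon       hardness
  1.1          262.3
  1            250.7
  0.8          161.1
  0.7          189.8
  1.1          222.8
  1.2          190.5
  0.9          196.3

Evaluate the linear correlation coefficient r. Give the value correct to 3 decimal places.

0.508

n = 7, Σx = 6.8, Σy = 1473.5, Σx² = 6.8, Σy² = 318092.81, Σxy = 1451.32
nΣxy − ΣxΣy = 10159.24 − 10019.8 = 139.44
nΣx² − (Σx)² = 47.6 − 46.24 = 1.36; nΣy² − (Σy)² = 2226649.67 − 2171202.25 = 55447.42
r = 139.44 / √(1.36 × 55447.42) = 139.44 / 274.6061 ≈ 0.508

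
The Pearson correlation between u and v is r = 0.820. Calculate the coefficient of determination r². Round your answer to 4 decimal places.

r² = (0.820)² = 0.6724

0.6724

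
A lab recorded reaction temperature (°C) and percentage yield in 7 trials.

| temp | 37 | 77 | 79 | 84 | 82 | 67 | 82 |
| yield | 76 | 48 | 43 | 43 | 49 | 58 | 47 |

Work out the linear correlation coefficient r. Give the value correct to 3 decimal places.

-0.974

n = 7, Σx = 508, Σy = 364, Σx² = 38532, Σy² = 19752, Σxy = 25275
nΣxy − ΣxΣy = 176925 − 184912 = -7987
nΣx² − (Σx)² = 269724 − 258064 = 11660; nΣy² − (Σy)² = 138264 − 132496 = 5768
r = -7987 / √(11660 × 5768) = -7987 / 8200.9073 ≈ -0.974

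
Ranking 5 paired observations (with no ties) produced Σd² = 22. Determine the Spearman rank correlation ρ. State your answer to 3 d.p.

ρ = 1 − 6Σd² / [n(n²−1)] = 1 − 6×22 / (5×24)
  = 1 − 132/120 = 1 − 1.1000 ≈ -0.100

-0.100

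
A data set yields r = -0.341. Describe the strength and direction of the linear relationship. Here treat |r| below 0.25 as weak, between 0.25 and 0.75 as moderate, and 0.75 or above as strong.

r = -0.341 < 0 so the relationship is negative.
|r| = 0.341, which falls in the moderate range.

moderate negative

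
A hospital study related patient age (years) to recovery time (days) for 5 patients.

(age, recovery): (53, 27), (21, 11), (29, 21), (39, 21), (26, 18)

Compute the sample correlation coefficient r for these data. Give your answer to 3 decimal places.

n = 5, Σx = 168, Σy = 98, Σx² = 6288, Σy² = 2056, Σxy = 3558
nΣxy − ΣxΣy = 17790 − 16464 = 1326
nΣx² − (Σx)² = 31440 − 28224 = 3216; nΣy² − (Σy)² = 10280 − 9604 = 676
r = 1326 / √(3216 × 676) = 1326 / 1474.4545 ≈ 0.899

0.899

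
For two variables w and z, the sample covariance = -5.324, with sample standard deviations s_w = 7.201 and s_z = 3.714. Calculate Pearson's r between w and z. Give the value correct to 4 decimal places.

r = Cov(w,z) / (s_w · s_z) = -5.324 / (7.201 × 3.714)
  = -5.324 / 26.7445 ≈ -0.1991

-0.1991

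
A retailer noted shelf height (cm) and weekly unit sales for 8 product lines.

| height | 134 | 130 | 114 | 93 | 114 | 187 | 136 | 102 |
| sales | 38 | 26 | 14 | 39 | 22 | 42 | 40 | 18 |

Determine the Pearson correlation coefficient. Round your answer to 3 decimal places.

0.514

n = 8, Σx = 1010, Σy = 239, Σx² = 133366, Σy² = 8009, Σxy = 31333
nΣxy − ΣxΣy = 250664 − 241390 = 9274
nΣx² − (Σx)² = 1066928 − 1020100 = 46828; nΣy² − (Σy)² = 64072 − 57121 = 6951
r = 9274 / √(46828 × 6951) = 9274 / 18041.6581 ≈ 0.514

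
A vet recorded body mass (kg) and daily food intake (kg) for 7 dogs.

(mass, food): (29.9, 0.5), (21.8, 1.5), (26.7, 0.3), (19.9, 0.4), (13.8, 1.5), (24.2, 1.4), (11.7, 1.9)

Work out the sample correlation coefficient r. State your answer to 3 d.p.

n = 7, Σx = 148, Σy = 7.5, Σx² = 3391.12, Σy² = 10.57, Σxy = 140.43
nΣxy − ΣxΣy = 983.01 − 1110 = -126.99
nΣx² − (Σx)² = 23737.84 − 21904 = 1833.84; nΣy² − (Σy)² = 73.99 − 56.25 = 17.74
r = -126.99 / √(1833.84 × 17.74) = -126.99 / 180.3672 ≈ -0.704

-0.704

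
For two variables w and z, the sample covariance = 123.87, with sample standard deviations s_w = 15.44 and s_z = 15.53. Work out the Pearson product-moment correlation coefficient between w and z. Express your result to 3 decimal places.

0.517

r = Cov(w,z) / (s_w · s_z) = 123.87 / (15.44 × 15.53)
  = 123.87 / 239.7832 ≈ 0.517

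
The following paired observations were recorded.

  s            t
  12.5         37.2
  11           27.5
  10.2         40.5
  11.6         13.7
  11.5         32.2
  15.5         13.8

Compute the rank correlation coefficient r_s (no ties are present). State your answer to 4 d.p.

-0.4857

Rank s: 5, 2, 1, 4, 3, 6
Rank t: 5, 3, 6, 1, 4, 2
d = rank(s) − rank(t): 0, -1, -5, 3, -1, 4; Σd² = 52
ρ = 1 − 6Σd² / [n(n²−1)] = 1 − 6×52 / (6×35) = 1 − 312/210 ≈ -0.4857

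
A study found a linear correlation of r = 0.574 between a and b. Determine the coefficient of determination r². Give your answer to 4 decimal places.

r² = (0.574)² = 0.3295

0.3295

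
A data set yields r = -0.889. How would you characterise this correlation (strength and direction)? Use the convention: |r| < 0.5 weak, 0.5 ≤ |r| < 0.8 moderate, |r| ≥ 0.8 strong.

r = -0.889 < 0 so the relationship is negative.
|r| = 0.889, which falls in the strong range.

strong negative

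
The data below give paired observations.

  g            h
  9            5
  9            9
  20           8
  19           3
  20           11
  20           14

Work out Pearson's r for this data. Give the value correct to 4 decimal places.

n = 6, Σg = 97, Σh = 50, Σg² = 1723, Σh² = 496, Σgh = 843
nΣgh − ΣgΣh = 5058 − 4850 = 208
nΣg² − (Σg)² = 10338 − 9409 = 929; nΣh² − (Σh)² = 2976 − 2500 = 476
r = 208 / √(929 × 476) = 208 / 664.9842 ≈ 0.3128

0.3128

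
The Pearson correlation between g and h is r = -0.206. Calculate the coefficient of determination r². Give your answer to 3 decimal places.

r² = (-0.206)² = 0.042

0.042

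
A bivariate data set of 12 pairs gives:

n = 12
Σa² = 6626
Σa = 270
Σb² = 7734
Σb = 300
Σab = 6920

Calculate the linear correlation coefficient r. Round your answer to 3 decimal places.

r = (nΣab − ΣaΣb) / √[(nΣa² − (Σa)²)(nΣb² − (Σb)²)]
Numerator: 12×6920 − 270×300 = 2040
Denominator: √[(79512 − 72900)(92808 − 90000)] = √[6612 × 2808] = 4308.8857
r = 2040 / 4308.8857 ≈ 0.473

0.473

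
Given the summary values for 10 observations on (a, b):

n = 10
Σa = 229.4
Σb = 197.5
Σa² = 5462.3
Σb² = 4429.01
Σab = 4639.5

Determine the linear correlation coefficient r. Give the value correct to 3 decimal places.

0.335

r = (nΣab − ΣaΣb) / √[(nΣa² − (Σa)²)(nΣb² − (Σb)²)]
Numerator: 10×4639.5 − 229.4×197.5 = 1088.5
Denominator: √[(54623 − 52624.36)(44290.1 − 39006.25)] = √[1998.64 × 5283.85] = 3249.6944
r = 1088.5 / 3249.6944 ≈ 0.335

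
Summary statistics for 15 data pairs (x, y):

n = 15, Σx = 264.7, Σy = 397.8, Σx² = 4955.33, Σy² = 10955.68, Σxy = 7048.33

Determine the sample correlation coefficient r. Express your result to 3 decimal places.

0.084

r = (nΣxy − ΣxΣy) / √[(nΣx² − (Σx)²)(nΣy² − (Σy)²)]
Numerator: 15×7048.33 − 264.7×397.8 = 427.29
Denominator: √[(74329.95 − 70066.09)(164335.2 − 158244.84)] = √[4263.86 × 6090.36] = 5095.9241
r = 427.29 / 5095.9241 ≈ 0.084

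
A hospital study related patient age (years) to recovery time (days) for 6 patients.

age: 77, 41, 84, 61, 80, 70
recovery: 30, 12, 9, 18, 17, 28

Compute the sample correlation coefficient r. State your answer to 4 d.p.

n = 6, Σx = 413, Σy = 114, Σx² = 29687, Σy² = 2522, Σxy = 7976
nΣxy − ΣxΣy = 47856 − 47082 = 774
nΣx² − (Σx)² = 178122 − 170569 = 7553; nΣy² − (Σy)² = 15132 − 12996 = 2136
r = 774 / √(7553 × 2136) = 774 / 4016.6165 ≈ 0.1927

0.1927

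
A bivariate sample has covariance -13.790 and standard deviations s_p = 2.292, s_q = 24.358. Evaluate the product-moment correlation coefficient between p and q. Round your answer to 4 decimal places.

r = Cov(p,q) / (s_p · s_q) = -13.790 / (2.292 × 24.358)
  = -13.790 / 55.8285 ≈ -0.2470

-0.2470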